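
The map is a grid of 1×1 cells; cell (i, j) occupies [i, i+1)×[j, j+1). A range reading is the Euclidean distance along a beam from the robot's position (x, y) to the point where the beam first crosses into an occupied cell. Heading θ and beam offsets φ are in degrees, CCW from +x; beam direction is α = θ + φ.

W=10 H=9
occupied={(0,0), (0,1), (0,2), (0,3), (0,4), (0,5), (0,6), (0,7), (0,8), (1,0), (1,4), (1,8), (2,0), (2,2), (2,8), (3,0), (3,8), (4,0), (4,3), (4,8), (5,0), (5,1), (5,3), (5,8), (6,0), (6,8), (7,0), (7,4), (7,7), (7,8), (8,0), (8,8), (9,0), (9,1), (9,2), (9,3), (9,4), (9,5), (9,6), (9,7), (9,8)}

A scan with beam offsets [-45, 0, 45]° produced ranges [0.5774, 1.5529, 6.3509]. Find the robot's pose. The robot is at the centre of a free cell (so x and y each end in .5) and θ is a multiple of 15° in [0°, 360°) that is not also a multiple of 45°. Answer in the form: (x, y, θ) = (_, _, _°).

(x, y, θ) = (1.5, 6.5, 255°)

Candidates: 49 free-cell centres × 16 headings = 784 poses. Raycast each; keep the one whose scan matches to 4 dp.
  (8.5, 7.5, 60°): beam 1 = 0.5176 ≠ 0.5774 ✗
  (5.5, 2.5, 150°): beam 1 = 0.5176 ≠ 0.5774 ✗
  (7.5, 2.5, 105°): beam 1 = 3.0000 ≠ 0.5774 ✗
  (3.5, 6.5, 105°): beam 1 = 1.7321 ≠ 0.5774 ✗
  …
  (1.5, 6.5, 255°): r_1=0.5774, r_2=1.5529, r_3=6.3509 — all match ✓
Unique over the lattice → pose = (1.5, 6.5, 255°).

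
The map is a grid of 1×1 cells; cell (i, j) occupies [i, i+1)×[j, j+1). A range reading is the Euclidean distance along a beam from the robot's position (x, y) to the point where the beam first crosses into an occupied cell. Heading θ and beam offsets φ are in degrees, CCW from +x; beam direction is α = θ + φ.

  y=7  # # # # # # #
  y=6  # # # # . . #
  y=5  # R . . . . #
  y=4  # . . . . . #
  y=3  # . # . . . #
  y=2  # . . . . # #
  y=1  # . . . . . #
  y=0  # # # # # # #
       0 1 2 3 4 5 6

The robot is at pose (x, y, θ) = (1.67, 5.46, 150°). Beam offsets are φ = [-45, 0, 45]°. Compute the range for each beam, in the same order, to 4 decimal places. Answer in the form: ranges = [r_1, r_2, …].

beam 1: φ=-45°, α=105°
  cosα=-0.2588 sinα=0.9659 | (1,5) | tMaxX 2.5887 tMaxY 0.5590 | tΔX 3.8637 tΔY 1.0353
    t=0.5590 [y] (1,6) — stop
  → r_1 = 0.5590
beam 2: φ=0°, α=150°
  cosα=-0.8660 sinα=0.5000 | (1,5) | tMaxX 0.7736 tMaxY 1.0800 | tΔX 1.1547 tΔY 2.0000
    t=0.7736 [x] (0,5) — stop
  → r_2 = 0.7736
beam 3: φ=45°, α=195°
  cosα=-0.9659 sinα=-0.2588 | (1,5) | tMaxX 0.6936 tMaxY 1.7773 | tΔX 1.0353 tΔY 3.8637
    t=0.6936 [x] (0,5) — stop
  → r_3 = 0.6936

ranges = [0.5590, 0.7736, 0.6936]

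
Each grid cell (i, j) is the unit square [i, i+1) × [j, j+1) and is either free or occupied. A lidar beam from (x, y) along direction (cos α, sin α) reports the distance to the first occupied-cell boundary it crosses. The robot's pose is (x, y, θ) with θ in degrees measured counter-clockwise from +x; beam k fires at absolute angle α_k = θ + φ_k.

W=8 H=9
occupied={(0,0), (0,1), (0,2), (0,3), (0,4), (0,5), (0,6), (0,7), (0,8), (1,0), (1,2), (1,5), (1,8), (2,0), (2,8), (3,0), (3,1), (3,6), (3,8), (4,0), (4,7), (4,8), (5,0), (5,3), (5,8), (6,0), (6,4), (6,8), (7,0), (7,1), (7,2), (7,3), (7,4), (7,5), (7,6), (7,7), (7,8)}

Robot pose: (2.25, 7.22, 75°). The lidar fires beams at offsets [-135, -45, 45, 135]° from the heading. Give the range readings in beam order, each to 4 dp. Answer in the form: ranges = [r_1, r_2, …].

ranges = [7.1822, 1.5600, 0.9007, 1.4434]

beam 1: φ=-135°, α=300°
  cosα=0.5000 sinα=-0.8660 | (2,7) | tMaxX 1.5000 tMaxY 0.2540 | tΔX 2.0000 tΔY 1.1547
    t=0.2540 [y] (2,6)
    t=1.4087 [y] (2,5)
    t=1.5000 [x] (3,5)
    t=2.5634 [y] (3,4)
    t=3.5000 [x] (4,4)
    t=3.7181 [y] (4,3)
    t=4.8728 [y] (4,2)
    t=5.5000 [x] (5,2)
    t=6.0275 [y] (5,1)
    t=7.1822 [y] (5,0) — stop
  → r_1 = 7.1822
beam 2: φ=-45°, α=30°
  cosα=0.8660 sinα=0.5000 | (2,7) | tMaxX 0.8660 tMaxY 1.5600 | tΔX 1.1547 tΔY 2.0000
    t=0.8660 [x] (3,7)
    t=1.5600 [y] (3,8) — stop
  → r_2 = 1.5600
beam 3: φ=45°, α=120°
  cosα=-0.5000 sinα=0.8660 | (2,7) | tMaxX 0.5000 tMaxY 0.9007 | tΔX 2.0000 tΔY 1.1547
    t=0.5000 [x] (1,7)
    t=0.9007 [y] (1,8) — stop
  → r_3 = 0.9007
beam 4: φ=135°, α=210°
  cosα=-0.8660 sinα=-0.5000 | (2,7) | tMaxX 0.2887 tMaxY 0.4400 | tΔX 1.1547 tΔY 2.0000
    t=0.2887 [x] (1,7)
    t=0.4400 [y] (1,6)
    t=1.4434 [x] (0,6) — stop
  → r_4 = 1.4434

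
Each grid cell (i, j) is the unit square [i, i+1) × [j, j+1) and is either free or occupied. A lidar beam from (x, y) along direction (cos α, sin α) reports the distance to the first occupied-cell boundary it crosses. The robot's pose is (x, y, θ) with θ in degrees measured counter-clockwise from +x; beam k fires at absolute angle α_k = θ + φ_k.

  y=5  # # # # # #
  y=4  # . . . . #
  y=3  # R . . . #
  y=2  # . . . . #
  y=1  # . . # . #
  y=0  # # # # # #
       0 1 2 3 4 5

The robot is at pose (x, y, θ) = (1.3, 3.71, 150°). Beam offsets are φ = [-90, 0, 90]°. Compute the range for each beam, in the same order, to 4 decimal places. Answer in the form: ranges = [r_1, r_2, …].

beam 1: φ=-90°, α=60°
  direction (0.5000, 0.8660); cell (1,3); t to first gridline: x 1.4000, y 0.3349 (then +2.0000 / +1.1547)
    (1,4) via y @ 0.3349
    (2,4) via x @ 1.4000
    (2,5) via y @ 1.4896  # hit
  → r_1 = 1.4896
beam 2: φ=0°, α=150°
  direction (-0.8660, 0.5000); cell (1,3); t to first gridline: x 0.3464, y 0.5800 (then +1.1547 / +2.0000)
    (0,3) via x @ 0.3464  # hit
  → r_2 = 0.3464
beam 3: φ=90°, α=240°
  direction (-0.5000, -0.8660); cell (1,3); t to first gridline: x 0.6000, y 0.8198 (then +2.0000 / +1.1547)
    (0,3) via x @ 0.6000  # hit
  → r_3 = 0.6000

ranges = [1.4896, 0.3464, 0.6000]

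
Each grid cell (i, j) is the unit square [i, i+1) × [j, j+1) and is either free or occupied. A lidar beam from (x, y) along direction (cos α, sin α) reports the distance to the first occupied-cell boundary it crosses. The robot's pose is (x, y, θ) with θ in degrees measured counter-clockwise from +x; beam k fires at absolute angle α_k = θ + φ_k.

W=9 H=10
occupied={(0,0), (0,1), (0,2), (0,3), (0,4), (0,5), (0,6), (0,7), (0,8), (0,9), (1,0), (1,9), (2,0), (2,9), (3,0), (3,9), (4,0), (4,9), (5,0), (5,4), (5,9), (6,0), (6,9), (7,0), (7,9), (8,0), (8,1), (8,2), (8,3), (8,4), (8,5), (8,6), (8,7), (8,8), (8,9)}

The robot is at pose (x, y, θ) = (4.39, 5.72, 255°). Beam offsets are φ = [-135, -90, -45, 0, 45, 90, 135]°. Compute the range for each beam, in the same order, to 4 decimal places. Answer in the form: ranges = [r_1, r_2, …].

ranges = [3.7874, 3.5096, 3.9144, 4.8865, 1.2200, 3.7373, 4.1685]

beam 1: φ=-135°, α=120°
  cosα=-0.5000 sinα=0.8660 | (4,5) | tMaxX 0.7800 tMaxY 0.3233 | tΔX 2.0000 tΔY 1.1547
    t=0.3233 [y] (4,6)
    t=0.7800 [x] (3,6)
    t=1.4780 [y] (3,7)
    t=2.6327 [y] (3,8)
    t=2.7800 [x] (2,8)
    t=3.7874 [y] (2,9) — stop
  → r_1 = 3.7874
beam 2: φ=-90°, α=165°
  cosα=-0.9659 sinα=0.2588 | (4,5) | tMaxX 0.4038 tMaxY 1.0818 | tΔX 1.0353 tΔY 3.8637
    t=0.4038 [x] (3,5)
    t=1.0818 [y] (3,6)
    t=1.4390 [x] (2,6)
    t=2.4743 [x] (1,6)
    t=3.5096 [x] (0,6) — stop
  → r_2 = 3.5096
beam 3: φ=-45°, α=210°
  cosα=-0.8660 sinα=-0.5000 | (4,5) | tMaxX 0.4503 tMaxY 1.4400 | tΔX 1.1547 tΔY 2.0000
    t=0.4503 [x] (3,5)
    t=1.4400 [y] (3,4)
    t=1.6050 [x] (2,4)
    t=2.7597 [x] (1,4)
    t=3.4400 [y] (1,3)
    t=3.9144 [x] (0,3) — stop
  → r_3 = 3.9144
beam 4: φ=0°, α=255°
  cosα=-0.2588 sinα=-0.9659 | (4,5) | tMaxX 1.5068 tMaxY 0.7454 | tΔX 3.8637 tΔY 1.0353
    t=0.7454 [y] (4,4)
    t=1.5068 [x] (3,4)
    t=1.7807 [y] (3,3)
    t=2.8160 [y] (3,2)
    t=3.8512 [y] (3,1)
    t=4.8865 [y] (3,0) — stop
  → r_4 = 4.8865
beam 5: φ=45°, α=300°
  cosα=0.5000 sinα=-0.8660 | (4,5) | tMaxX 1.2200 tMaxY 0.8314 | tΔX 2.0000 tΔY 1.1547
    t=0.8314 [y] (4,4)
    t=1.2200 [x] (5,4) — stop
  → r_5 = 1.2200
beam 6: φ=90°, α=345°
  cosα=0.9659 sinα=-0.2588 | (4,5) | tMaxX 0.6315 tMaxY 2.7819 | tΔX 1.0353 tΔY 3.8637
    t=0.6315 [x] (5,5)
    t=1.6668 [x] (6,5)
    t=2.7021 [x] (7,5)
    t=2.7819 [y] (7,4)
    t=3.7373 [x] (8,4) — stop
  → r_6 = 3.7373
beam 7: φ=135°, α=30°
  cosα=0.8660 sinα=0.5000 | (4,5) | tMaxX 0.7044 tMaxY 0.5600 | tΔX 1.1547 tΔY 2.0000
    t=0.5600 [y] (4,6)
    t=0.7044 [x] (5,6)
    t=1.8591 [x] (6,6)
    t=2.5600 [y] (6,7)
    t=3.0138 [x] (7,7)
    t=4.1685 [x] (8,7) — stop
  → r_7 = 4.1685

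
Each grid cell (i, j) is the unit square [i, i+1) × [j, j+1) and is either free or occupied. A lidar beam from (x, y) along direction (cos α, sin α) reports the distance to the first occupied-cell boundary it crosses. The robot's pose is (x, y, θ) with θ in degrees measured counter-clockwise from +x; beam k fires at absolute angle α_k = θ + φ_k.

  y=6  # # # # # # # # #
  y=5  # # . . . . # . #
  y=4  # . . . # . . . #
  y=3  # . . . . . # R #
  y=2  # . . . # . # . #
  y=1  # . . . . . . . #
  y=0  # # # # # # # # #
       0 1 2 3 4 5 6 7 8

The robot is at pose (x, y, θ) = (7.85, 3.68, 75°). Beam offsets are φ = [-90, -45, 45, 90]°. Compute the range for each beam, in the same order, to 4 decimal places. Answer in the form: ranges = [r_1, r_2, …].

beam 1: φ=-90°, α=345°
  direction (0.9659, -0.2588); cell (7,3); t to first gridline: x 0.1553, y 2.6273 (then +1.0353 / +3.8637)
    (8,3) via x @ 0.1553  # hit
  → r_1 = 0.1553
beam 2: φ=-45°, α=30°
  direction (0.8660, 0.5000); cell (7,3); t to first gridline: x 0.1732, y 0.6400 (then +1.1547 / +2.0000)
    (8,3) via x @ 0.1732  # hit
  → r_2 = 0.1732
beam 3: φ=45°, α=120°
  direction (-0.5000, 0.8660); cell (7,3); t to first gridline: x 1.7000, y 0.3695 (then +2.0000 / +1.1547)
    (7,4) via y @ 0.3695
    (7,5) via y @ 1.5242
    (6,5) via x @ 1.7000  # hit
  → r_3 = 1.7000
beam 4: φ=90°, α=165°
  direction (-0.9659, 0.2588); cell (7,3); t to first gridline: x 0.8800, y 1.2364 (then +1.0353 / +3.8637)
    (6,3) via x @ 0.8800  # hit
  → r_4 = 0.8800

ranges = [0.1553, 0.1732, 1.7000, 0.8800]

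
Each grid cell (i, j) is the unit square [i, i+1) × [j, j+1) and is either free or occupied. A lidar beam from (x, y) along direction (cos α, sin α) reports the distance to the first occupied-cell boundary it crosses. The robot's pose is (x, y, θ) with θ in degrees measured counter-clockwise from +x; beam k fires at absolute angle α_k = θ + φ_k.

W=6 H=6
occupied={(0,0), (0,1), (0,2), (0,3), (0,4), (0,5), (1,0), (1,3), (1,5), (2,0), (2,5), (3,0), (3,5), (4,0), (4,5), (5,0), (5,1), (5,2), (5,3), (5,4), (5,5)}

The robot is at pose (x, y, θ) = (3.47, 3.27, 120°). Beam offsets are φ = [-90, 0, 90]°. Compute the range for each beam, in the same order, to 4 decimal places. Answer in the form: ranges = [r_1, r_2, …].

beam 1: φ=-90°, α=30°
  dir = (cos 30°, sin 30°) = (0.8660, 0.5000); from cell (3,3)
  next x-line at t=0.6120, next y-line at t=1.4600; Δt_x=1.1547, Δt_y=2.0000
    x: enter (4,3) at t=0.6120
    y: enter (4,4) at t=1.4600
    x: enter (5,4) at t=1.7667 ← occupied
  → r_1 = 1.7667
beam 2: φ=0°, α=120°
  dir = (cos 120°, sin 120°) = (-0.5000, 0.8660); from cell (3,3)
  next x-line at t=0.9400, next y-line at t=0.8429; Δt_x=2.0000, Δt_y=1.1547
    y: enter (3,4) at t=0.8429
    x: enter (2,4) at t=0.9400
    y: enter (2,5) at t=1.9976 ← occupied
  → r_2 = 1.9976
beam 3: φ=90°, α=210°
  dir = (cos 210°, sin 210°) = (-0.8660, -0.5000); from cell (3,3)
  next x-line at t=0.5427, next y-line at t=0.5400; Δt_x=1.1547, Δt_y=2.0000
    y: enter (3,2) at t=0.5400
    x: enter (2,2) at t=0.5427
    x: enter (1,2) at t=1.6974
    y: enter (1,1) at t=2.5400
    x: enter (0,1) at t=2.8521 ← occupied
  → r_3 = 2.8521

ranges = [1.7667, 1.9976, 2.8521]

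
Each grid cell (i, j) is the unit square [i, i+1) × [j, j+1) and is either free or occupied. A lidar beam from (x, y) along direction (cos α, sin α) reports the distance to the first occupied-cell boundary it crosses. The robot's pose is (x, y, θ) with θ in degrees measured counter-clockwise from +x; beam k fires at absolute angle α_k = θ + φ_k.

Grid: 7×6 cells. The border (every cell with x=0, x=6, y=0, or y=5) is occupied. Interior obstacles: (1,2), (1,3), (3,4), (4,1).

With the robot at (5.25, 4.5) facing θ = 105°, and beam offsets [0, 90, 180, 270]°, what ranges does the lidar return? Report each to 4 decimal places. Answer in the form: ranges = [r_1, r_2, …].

beam 1: φ=0°, α=105°
  direction (-0.2588, 0.9659); cell (5,4); t to first gridline: x 0.9659, y 0.5176 (then +3.8637 / +1.0353)
    (5,5) via y @ 0.5176  # hit
  → r_1 = 0.5176
beam 2: φ=90°, α=195°
  direction (-0.9659, -0.2588); cell (5,4); t to first gridline: x 0.2588, y 1.9319 (then +1.0353 / +3.8637)
    (4,4) via x @ 0.2588
    (3,4) via x @ 1.2941  # hit
  → r_2 = 1.2941
beam 3: φ=180°, α=285°
  direction (0.2588, -0.9659); cell (5,4); t to first gridline: x 2.8978, y 0.5176 (then +3.8637 / +1.0353)
    (5,3) via y @ 0.5176
    (5,2) via y @ 1.5529
    (5,1) via y @ 2.5882
    (6,1) via x @ 2.8978  # hit
  → r_3 = 2.8978
beam 4: φ=270°, α=15°
  direction (0.9659, 0.2588); cell (5,4); t to first gridline: x 0.7765, y 1.9319 (then +1.0353 / +3.8637)
    (6,4) via x @ 0.7765  # hit
  → r_4 = 0.7765

ranges = [0.5176, 1.2941, 2.8978, 0.7765]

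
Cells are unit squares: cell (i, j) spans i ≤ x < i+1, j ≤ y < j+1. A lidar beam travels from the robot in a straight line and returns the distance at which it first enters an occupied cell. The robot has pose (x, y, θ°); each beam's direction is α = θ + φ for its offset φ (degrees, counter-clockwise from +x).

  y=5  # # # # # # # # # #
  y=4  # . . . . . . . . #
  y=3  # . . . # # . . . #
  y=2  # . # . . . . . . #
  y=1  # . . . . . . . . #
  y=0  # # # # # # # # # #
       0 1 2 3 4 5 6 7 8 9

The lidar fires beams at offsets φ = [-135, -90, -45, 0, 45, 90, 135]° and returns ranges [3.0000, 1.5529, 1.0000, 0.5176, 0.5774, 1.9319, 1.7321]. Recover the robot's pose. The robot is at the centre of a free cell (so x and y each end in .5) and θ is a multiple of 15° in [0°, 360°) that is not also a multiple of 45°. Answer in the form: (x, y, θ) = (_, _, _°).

(x, y, θ) = (7.5, 4.5, 75°)

Enumerate (i+0.5, j+0.5, θ) over the 29 free cells and 16 admissible headings. For each, cast all 7 beams and compare to the given ranges.
  (8.5, 1.5, 210°): beam 1 = 1.9319 ≠ 3.0000 ✗
  (6.5, 3.5, 255°): beam 1 = 1.7321 ≠ 3.0000 ✗
  (6.5, 1.5, 285°): beam 1 = 6.3509 ≠ 3.0000 ✗
  (8.5, 3.5, 345°): beam 1 = 5.0000 ≠ 3.0000 ✗
  …
  (7.5, 4.5, 75°): r_1=3.0000, r_2=1.5529, r_3=1.0000, r_4=0.5176, r_5=0.5774, r_6=1.9319, r_7=1.7321 — all match ✓
Only this pose fits every beam.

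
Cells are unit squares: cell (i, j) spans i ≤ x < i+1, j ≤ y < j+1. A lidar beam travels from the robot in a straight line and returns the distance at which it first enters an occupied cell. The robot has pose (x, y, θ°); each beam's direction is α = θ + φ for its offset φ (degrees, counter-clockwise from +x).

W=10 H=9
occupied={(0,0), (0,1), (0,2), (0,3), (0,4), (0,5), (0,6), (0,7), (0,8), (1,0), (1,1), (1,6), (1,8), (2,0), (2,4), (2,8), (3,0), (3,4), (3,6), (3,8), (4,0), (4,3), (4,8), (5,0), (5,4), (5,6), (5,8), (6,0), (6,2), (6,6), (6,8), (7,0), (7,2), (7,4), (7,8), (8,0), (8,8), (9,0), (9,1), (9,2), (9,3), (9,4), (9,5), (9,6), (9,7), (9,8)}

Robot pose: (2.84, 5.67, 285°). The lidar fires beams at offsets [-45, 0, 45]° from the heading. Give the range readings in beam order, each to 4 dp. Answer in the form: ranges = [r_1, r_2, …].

beam 1: φ=-45°, α=240°
  cosα=-0.5000 sinα=-0.8660 | (2,5) | tMaxX 1.6800 tMaxY 0.7736 | tΔX 2.0000 tΔY 1.1547
    t=0.7736 [y] (2,4) — stop
  → r_1 = 0.7736
beam 2: φ=0°, α=285°
  cosα=0.2588 sinα=-0.9659 | (2,5) | tMaxX 0.6182 tMaxY 0.6936 | tΔX 3.8637 tΔY 1.0353
    t=0.6182 [x] (3,5)
    t=0.6936 [y] (3,4) — stop
  → r_2 = 0.6936
beam 3: φ=45°, α=330°
  cosα=0.8660 sinα=-0.5000 | (2,5) | tMaxX 0.1848 tMaxY 1.3400 | tΔX 1.1547 tΔY 2.0000
    t=0.1848 [x] (3,5)
    t=1.3395 [x] (4,5)
    t=1.3400 [y] (4,4)
    t=2.4942 [x] (5,4) — stop
  → r_3 = 2.4942

ranges = [0.7736, 0.6936, 2.4942]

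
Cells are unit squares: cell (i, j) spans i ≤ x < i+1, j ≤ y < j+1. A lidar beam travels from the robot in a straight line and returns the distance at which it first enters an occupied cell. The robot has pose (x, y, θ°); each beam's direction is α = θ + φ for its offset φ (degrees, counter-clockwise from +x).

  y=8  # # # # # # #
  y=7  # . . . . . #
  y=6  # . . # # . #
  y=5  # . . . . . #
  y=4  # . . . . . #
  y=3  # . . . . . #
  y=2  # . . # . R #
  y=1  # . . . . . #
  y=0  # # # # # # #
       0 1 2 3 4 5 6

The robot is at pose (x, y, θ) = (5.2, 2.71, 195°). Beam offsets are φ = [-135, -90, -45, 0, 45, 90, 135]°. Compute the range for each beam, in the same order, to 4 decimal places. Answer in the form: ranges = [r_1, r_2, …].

beam 1: φ=-135°, α=60°
  d=(0.5000,0.8660)  start (5,2)  tX=1.6000 tY=0.3349  stride 1/|dx|=2.0000 1/|dy|=1.1547
    cross y-line → (5,3), t=0.3349
    cross y-line → (5,4), t=1.4896
    cross x-line → (6,4), t=1.6000 (wall)
  → r_1 = 1.6000
beam 2: φ=-90°, α=105°
  d=(-0.2588,0.9659)  start (5,2)  tX=0.7727 tY=0.3002  stride 1/|dx|=3.8637 1/|dy|=1.0353
    cross y-line → (5,3), t=0.3002
    cross x-line → (4,3), t=0.7727
    cross y-line → (4,4), t=1.3355
    cross y-line → (4,5), t=2.3708
    cross y-line → (4,6), t=3.4061 (wall)
  → r_2 = 3.4061
beam 3: φ=-45°, α=150°
  d=(-0.8660,0.5000)  start (5,2)  tX=0.2309 tY=0.5800  stride 1/|dx|=1.1547 1/|dy|=2.0000
    cross x-line → (4,2), t=0.2309
    cross y-line → (4,3), t=0.5800
    cross x-line → (3,3), t=1.3856
    cross x-line → (2,3), t=2.5403
    cross y-line → (2,4), t=2.5800
    cross x-line → (1,4), t=3.6950
    cross y-line → (1,5), t=4.5800
    cross x-line → (0,5), t=4.8497 (wall)
  → r_3 = 4.8497
beam 4: φ=0°, α=195°
  d=(-0.9659,-0.2588)  start (5,2)  tX=0.2071 tY=2.7432  stride 1/|dx|=1.0353 1/|dy|=3.8637
    cross x-line → (4,2), t=0.2071
    cross x-line → (3,2), t=1.2423 (wall)
  → r_4 = 1.2423
beam 5: φ=45°, α=240°
  d=(-0.5000,-0.8660)  start (5,2)  tX=0.4000 tY=0.8198  stride 1/|dx|=2.0000 1/|dy|=1.1547
    cross x-line → (4,2), t=0.4000
    cross y-line → (4,1), t=0.8198
    cross y-line → (4,0), t=1.9745 (wall)
  → r_5 = 1.9745
beam 6: φ=90°, α=285°
  d=(0.2588,-0.9659)  start (5,2)  tX=3.0910 tY=0.7350  stride 1/|dx|=3.8637 1/|dy|=1.0353
    cross y-line → (5,1), t=0.7350
    cross y-line → (5,0), t=1.7703 (wall)
  → r_6 = 1.7703
beam 7: φ=135°, α=330°
  d=(0.8660,-0.5000)  start (5,2)  tX=0.9238 tY=1.4200  stride 1/|dx|=1.1547 1/|dy|=2.0000
    cross x-line → (6,2), t=0.9238 (wall)
  → r_7 = 0.9238

ranges = [1.6000, 3.4061, 4.8497, 1.2423, 1.9745, 1.7703, 0.9238]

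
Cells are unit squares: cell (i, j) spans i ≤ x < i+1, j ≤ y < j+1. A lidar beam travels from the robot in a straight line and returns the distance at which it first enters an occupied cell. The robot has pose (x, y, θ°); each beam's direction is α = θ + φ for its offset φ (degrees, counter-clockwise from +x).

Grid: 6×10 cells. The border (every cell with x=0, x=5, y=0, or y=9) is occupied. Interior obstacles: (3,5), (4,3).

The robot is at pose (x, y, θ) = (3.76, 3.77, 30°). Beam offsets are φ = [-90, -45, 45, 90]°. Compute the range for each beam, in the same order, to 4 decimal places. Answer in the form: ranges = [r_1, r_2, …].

ranges = [0.4800, 0.2485, 4.7910, 1.4203]

beam 1: φ=-90°, α=300°
  d=(0.5000,-0.8660)  start (3,3)  tX=0.4800 tY=0.8891  stride 1/|dx|=2.0000 1/|dy|=1.1547
    cross x-line → (4,3), t=0.4800 (wall)
  → r_1 = 0.4800
beam 2: φ=-45°, α=345°
  d=(0.9659,-0.2588)  start (3,3)  tX=0.2485 tY=2.9751  stride 1/|dx|=1.0353 1/|dy|=3.8637
    cross x-line → (4,3), t=0.2485 (wall)
  → r_2 = 0.2485
beam 3: φ=45°, α=75°
  d=(0.2588,0.9659)  start (3,3)  tX=0.9273 tY=0.2381  stride 1/|dx|=3.8637 1/|dy|=1.0353
    cross y-line → (3,4), t=0.2381
    cross x-line → (4,4), t=0.9273
    cross y-line → (4,5), t=1.2734
    cross y-line → (4,6), t=2.3087
    cross y-line → (4,7), t=3.3439
    cross y-line → (4,8), t=4.3792
    cross x-line → (5,8), t=4.7910 (wall)
  → r_3 = 4.7910
beam 4: φ=90°, α=120°
  d=(-0.5000,0.8660)  start (3,3)  tX=1.5200 tY=0.2656  stride 1/|dx|=2.0000 1/|dy|=1.1547
    cross y-line → (3,4), t=0.2656
    cross y-line → (3,5), t=1.4203 (wall)
  → r_4 = 1.4203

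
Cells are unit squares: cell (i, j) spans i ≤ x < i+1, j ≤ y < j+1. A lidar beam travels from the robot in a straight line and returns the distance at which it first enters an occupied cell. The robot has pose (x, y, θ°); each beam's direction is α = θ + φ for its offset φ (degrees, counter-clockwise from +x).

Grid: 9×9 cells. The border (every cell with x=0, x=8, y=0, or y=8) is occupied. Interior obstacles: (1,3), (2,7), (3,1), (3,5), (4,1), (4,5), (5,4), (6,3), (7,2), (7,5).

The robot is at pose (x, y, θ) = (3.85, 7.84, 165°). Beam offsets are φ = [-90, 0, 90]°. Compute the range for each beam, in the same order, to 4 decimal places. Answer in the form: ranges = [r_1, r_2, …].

ranges = [0.1656, 0.6182, 1.9049]

beam 1: φ=-90°, α=75°
  dir = (cos 75°, sin 75°) = (0.2588, 0.9659); from cell (3,7)
  next x-line at t=0.5796, next y-line at t=0.1656; Δt_x=3.8637, Δt_y=1.0353
    y: enter (3,8) at t=0.1656 ← occupied
  → r_1 = 0.1656
beam 2: φ=0°, α=165°
  dir = (cos 165°, sin 165°) = (-0.9659, 0.2588); from cell (3,7)
  next x-line at t=0.8800, next y-line at t=0.6182; Δt_x=1.0353, Δt_y=3.8637
    y: enter (3,8) at t=0.6182 ← occupied
  → r_2 = 0.6182
beam 3: φ=90°, α=255°
  dir = (cos 255°, sin 255°) = (-0.2588, -0.9659); from cell (3,7)
  next x-line at t=3.2841, next y-line at t=0.8696; Δt_x=3.8637, Δt_y=1.0353
    y: enter (3,6) at t=0.8696
    y: enter (3,5) at t=1.9049 ← occupied
  → r_3 = 1.9049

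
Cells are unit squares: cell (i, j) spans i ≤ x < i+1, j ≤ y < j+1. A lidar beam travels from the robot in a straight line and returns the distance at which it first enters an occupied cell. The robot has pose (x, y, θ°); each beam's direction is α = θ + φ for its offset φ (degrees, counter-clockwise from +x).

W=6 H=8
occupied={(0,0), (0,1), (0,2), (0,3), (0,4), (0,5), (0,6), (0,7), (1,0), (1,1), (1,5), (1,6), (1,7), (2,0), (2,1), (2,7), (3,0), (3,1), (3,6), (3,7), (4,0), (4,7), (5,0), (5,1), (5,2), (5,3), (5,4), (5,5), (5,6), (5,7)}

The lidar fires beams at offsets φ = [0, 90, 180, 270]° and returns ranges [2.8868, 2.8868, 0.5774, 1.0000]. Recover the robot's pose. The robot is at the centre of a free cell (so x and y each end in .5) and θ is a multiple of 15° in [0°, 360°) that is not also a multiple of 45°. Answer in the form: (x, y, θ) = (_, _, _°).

Enumerate (i+0.5, j+0.5, θ) over the 18 free cells and 16 admissible headings. For each, cast all 4 beams and compare to the given ranges.
  (2.5, 6.5, 60°): beam 1 = 0.5774 ≠ 2.8868 ✗
  (1.5, 4.5, 30°): beam 1 = 4.0415 ≠ 2.8868 ✗
  (3.5, 3.5, 150°): beam 2 = 1.7321 ≠ 2.8868 ✗
  (3.5, 3.5, 195°): beam 1 = 2.5882 ≠ 2.8868 ✗
  (3.5, 4.5, 120°): beam 3 = 3.0000 ≠ 0.5774 ✗
  …
  (4.5, 4.5, 150°): r_1=2.8868, r_2=2.8868, r_3=0.5774, r_4=1.0000 — all match ✓
No second candidate reproduces the full scan.

(x, y, θ) = (4.5, 4.5, 150°)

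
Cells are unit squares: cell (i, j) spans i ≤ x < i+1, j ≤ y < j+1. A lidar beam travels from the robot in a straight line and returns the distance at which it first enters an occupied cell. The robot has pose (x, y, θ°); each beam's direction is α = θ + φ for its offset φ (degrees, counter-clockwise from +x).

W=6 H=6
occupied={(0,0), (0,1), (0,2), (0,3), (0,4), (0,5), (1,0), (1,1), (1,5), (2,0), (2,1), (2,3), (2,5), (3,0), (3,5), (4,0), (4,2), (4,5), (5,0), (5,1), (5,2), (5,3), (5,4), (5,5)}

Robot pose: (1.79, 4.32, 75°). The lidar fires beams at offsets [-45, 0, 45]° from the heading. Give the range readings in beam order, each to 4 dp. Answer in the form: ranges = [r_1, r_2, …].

ranges = [1.3600, 0.7040, 0.7852]

beam 1: φ=-45°, α=30°
  dir = (cos 30°, sin 30°) = (0.8660, 0.5000); from cell (1,4)
  next x-line at t=0.2425, next y-line at t=1.3600; Δt_x=1.1547, Δt_y=2.0000
    x: enter (2,4) at t=0.2425
    y: enter (2,5) at t=1.3600 ← occupied
  → r_1 = 1.3600
beam 2: φ=0°, α=75°
  dir = (cos 75°, sin 75°) = (0.2588, 0.9659); from cell (1,4)
  next x-line at t=0.8114, next y-line at t=0.7040; Δt_x=3.8637, Δt_y=1.0353
    y: enter (1,5) at t=0.7040 ← occupied
  → r_2 = 0.7040
beam 3: φ=45°, α=120°
  dir = (cos 120°, sin 120°) = (-0.5000, 0.8660); from cell (1,4)
  next x-line at t=1.5800, next y-line at t=0.7852; Δt_x=2.0000, Δt_y=1.1547
    y: enter (1,5) at t=0.7852 ← occupied
  → r_3 = 0.7852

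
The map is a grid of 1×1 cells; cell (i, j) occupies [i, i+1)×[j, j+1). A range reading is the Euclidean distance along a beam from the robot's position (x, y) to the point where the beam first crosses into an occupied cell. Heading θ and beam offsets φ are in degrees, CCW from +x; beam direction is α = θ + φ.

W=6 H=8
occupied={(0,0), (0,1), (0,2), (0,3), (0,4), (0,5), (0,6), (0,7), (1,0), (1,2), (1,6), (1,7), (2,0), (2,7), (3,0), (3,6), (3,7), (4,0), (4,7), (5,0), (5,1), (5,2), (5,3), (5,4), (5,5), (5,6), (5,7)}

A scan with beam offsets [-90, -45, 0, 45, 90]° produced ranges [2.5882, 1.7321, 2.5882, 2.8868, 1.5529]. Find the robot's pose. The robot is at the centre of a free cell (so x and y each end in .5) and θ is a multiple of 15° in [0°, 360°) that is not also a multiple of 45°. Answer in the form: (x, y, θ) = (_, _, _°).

Candidates: 21 free-cell centres × 16 headings = 336 poses. Raycast each; keep the one whose scan matches to 4 dp.
  (1.5, 1.5, 330°): beam 1 = 0.5774 ≠ 2.5882 ✗
  (3.5, 5.5, 150°): beam 1 = 0.5774 ≠ 2.5882 ✗
  (4.5, 1.5, 75°): beam 1 = 0.5176 ≠ 2.5882 ✗
  …
  (3.5, 3.5, 255°): r_1=2.5882, r_2=1.7321, r_3=2.5882, r_4=2.8868, r_5=1.5529 — all match ✓
Only this pose fits every beam.

(x, y, θ) = (3.5, 3.5, 255°)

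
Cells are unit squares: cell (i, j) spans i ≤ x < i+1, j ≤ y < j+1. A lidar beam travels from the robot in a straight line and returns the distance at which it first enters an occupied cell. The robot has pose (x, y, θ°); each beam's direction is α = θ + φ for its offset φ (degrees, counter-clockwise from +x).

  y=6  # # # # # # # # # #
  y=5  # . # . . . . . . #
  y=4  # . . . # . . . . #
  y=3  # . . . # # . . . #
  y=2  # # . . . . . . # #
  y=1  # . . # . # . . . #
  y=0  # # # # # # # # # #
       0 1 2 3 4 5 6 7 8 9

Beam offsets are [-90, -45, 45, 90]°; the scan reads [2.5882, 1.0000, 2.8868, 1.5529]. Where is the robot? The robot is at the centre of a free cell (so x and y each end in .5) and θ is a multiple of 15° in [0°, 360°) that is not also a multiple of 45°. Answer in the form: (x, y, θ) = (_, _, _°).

The pose lattice has 32·16 = 512 candidates. Test each by forward raycasting.
  (7.5, 5.5, 330°): beam 1 = 4.0415 ≠ 2.5882 ✗
  (1.5, 3.5, 120°): beam 1 = 2.8868 ≠ 2.5882 ✗
  (3.5, 3.5, 255°): beam 2 = 1.7321 ≠ 1.0000 ✗
  (2.5, 2.5, 165°): beam 1 = 3.6235 ≠ 2.5882 ✗
  …
  (6.5, 2.5, 285°): r_1=2.5882, r_2=1.0000, r_3=2.8868, r_4=1.5529 — all match ✓
Unique over the lattice → pose = (6.5, 2.5, 285°).

(x, y, θ) = (6.5, 2.5, 285°)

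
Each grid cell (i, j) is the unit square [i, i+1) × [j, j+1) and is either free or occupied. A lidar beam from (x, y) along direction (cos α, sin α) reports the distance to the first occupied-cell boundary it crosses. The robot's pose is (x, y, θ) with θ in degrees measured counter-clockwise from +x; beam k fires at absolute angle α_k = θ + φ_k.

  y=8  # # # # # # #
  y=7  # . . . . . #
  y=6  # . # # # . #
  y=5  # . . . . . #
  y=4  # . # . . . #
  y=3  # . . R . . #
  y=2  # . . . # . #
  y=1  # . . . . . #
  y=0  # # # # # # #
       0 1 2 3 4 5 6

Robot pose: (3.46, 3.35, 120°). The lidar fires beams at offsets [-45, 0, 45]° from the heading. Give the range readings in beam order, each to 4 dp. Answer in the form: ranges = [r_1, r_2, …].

beam 1: φ=-45°, α=75°
  d=(0.2588,0.9659)  start (3,3)  tX=2.0864 tY=0.6729  stride 1/|dx|=3.8637 1/|dy|=1.0353
    cross y-line → (3,4), t=0.6729
    cross y-line → (3,5), t=1.7082
    cross x-line → (4,5), t=2.0864
    cross y-line → (4,6), t=2.7435 (wall)
  → r_1 = 2.7435
beam 2: φ=0°, α=120°
  d=(-0.5000,0.8660)  start (3,3)  tX=0.9200 tY=0.7506  stride 1/|dx|=2.0000 1/|dy|=1.1547
    cross y-line → (3,4), t=0.7506
    cross x-line → (2,4), t=0.9200 (wall)
  → r_2 = 0.9200
beam 3: φ=45°, α=165°
  d=(-0.9659,0.2588)  start (3,3)  tX=0.4762 tY=2.5114  stride 1/|dx|=1.0353 1/|dy|=3.8637
    cross x-line → (2,3), t=0.4762
    cross x-line → (1,3), t=1.5115
    cross y-line → (1,4), t=2.5114
    cross x-line → (0,4), t=2.5468 (wall)
  → r_3 = 2.5468

ranges = [2.7435, 0.9200, 2.5468]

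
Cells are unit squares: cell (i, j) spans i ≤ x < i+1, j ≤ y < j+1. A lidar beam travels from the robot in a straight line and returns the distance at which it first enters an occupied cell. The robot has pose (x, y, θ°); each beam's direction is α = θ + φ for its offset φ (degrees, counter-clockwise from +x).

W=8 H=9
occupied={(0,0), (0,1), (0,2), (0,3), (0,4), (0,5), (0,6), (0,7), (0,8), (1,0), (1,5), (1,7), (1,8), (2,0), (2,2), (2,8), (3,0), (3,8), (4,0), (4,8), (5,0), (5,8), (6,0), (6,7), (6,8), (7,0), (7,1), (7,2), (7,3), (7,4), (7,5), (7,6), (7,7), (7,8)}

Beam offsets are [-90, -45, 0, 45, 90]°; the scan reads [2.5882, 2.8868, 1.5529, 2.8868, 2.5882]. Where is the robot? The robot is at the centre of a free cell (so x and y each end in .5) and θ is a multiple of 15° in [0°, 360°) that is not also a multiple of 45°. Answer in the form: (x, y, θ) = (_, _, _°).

Enumerate (i+0.5, j+0.5, θ) over the 38 free cells and 16 admissible headings. For each, cast all 5 beams and compare to the given ranges.
  (6.5, 5.5, 30°): beam 1 = 1.0000 ≠ 2.5882 ✗
  (3.5, 3.5, 240°): beam 1 = 2.8868 ≠ 2.5882 ✗
  (4.5, 4.5, 75°): beam 3 = 3.6235 ≠ 1.5529 ✗
  (4.5, 3.5, 345°): beam 3 = 2.5882 ≠ 1.5529 ✗
  …
  (3.5, 5.5, 165°): r_1=2.5882, r_2=2.8868, r_3=1.5529, r_4=2.8868, r_5=2.5882 — all match ✓
Only this pose fits every beam.

(x, y, θ) = (3.5, 5.5, 165°)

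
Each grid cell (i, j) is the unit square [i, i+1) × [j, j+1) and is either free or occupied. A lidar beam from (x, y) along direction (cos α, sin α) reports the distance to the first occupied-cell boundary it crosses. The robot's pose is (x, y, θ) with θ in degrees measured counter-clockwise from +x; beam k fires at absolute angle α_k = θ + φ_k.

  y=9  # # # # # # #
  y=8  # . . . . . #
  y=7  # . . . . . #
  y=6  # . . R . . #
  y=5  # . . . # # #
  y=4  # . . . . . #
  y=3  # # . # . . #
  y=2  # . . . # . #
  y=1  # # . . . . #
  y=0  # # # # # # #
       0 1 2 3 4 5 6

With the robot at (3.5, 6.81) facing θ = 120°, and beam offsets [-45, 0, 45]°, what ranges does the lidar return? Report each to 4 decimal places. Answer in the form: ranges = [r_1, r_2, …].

ranges = [2.2673, 2.5288, 2.5882]

beam 1: φ=-45°, α=75°
  dir = (cos 75°, sin 75°) = (0.2588, 0.9659); from cell (3,6)
  next x-line at t=1.9319, next y-line at t=0.1967; Δt_x=3.8637, Δt_y=1.0353
    y: enter (3,7) at t=0.1967
    y: enter (3,8) at t=1.2320
    x: enter (4,8) at t=1.9319
    y: enter (4,9) at t=2.2673 ← occupied
  → r_1 = 2.2673
beam 2: φ=0°, α=120°
  dir = (cos 120°, sin 120°) = (-0.5000, 0.8660); from cell (3,6)
  next x-line at t=1.0000, next y-line at t=0.2194; Δt_x=2.0000, Δt_y=1.1547
    y: enter (3,7) at t=0.2194
    x: enter (2,7) at t=1.0000
    y: enter (2,8) at t=1.3741
    y: enter (2,9) at t=2.5288 ← occupied
  → r_2 = 2.5288
beam 3: φ=45°, α=165°
  dir = (cos 165°, sin 165°) = (-0.9659, 0.2588); from cell (3,6)
  next x-line at t=0.5176, next y-line at t=0.7341; Δt_x=1.0353, Δt_y=3.8637
    x: enter (2,6) at t=0.5176
    y: enter (2,7) at t=0.7341
    x: enter (1,7) at t=1.5529
    x: enter (0,7) at t=2.5882 ← occupied
  → r_3 = 2.5882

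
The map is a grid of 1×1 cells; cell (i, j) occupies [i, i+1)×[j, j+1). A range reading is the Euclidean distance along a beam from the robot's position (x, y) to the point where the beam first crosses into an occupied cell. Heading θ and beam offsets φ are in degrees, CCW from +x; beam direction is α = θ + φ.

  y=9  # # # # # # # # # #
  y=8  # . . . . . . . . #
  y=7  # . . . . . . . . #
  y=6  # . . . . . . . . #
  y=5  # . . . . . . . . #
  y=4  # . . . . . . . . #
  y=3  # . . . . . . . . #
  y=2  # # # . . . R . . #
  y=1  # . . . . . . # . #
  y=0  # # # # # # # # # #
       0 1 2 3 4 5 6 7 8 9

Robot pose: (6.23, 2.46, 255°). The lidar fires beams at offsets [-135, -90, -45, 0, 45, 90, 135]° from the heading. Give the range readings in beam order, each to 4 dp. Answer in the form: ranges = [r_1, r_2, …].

beam 1: φ=-135°, α=120°
  direction (-0.5000, 0.8660); cell (6,2); t to first gridline: x 0.4600, y 0.6235 (then +2.0000 / +1.1547)
    (5,2) via x @ 0.4600
    (5,3) via y @ 0.6235
    (5,4) via y @ 1.7782
    (4,4) via x @ 2.4600
    (4,5) via y @ 2.9329
    (4,6) via y @ 4.0876
    (3,6) via x @ 4.4600
    (3,7) via y @ 5.2423
    (3,8) via y @ 6.3970
    (2,8) via x @ 6.4600
    (2,9) via y @ 7.5517  # hit
  → r_1 = 7.5517
beam 2: φ=-90°, α=165°
  direction (-0.9659, 0.2588); cell (6,2); t to first gridline: x 0.2381, y 2.0864 (then +1.0353 / +3.8637)
    (5,2) via x @ 0.2381
    (4,2) via x @ 1.2734
    (4,3) via y @ 2.0864
    (3,3) via x @ 2.3087
    (2,3) via x @ 3.3439
    (1,3) via x @ 4.3792
    (0,3) via x @ 5.4145  # hit
  → r_2 = 5.4145
beam 3: φ=-45°, α=210°
  direction (-0.8660, -0.5000); cell (6,2); t to first gridline: x 0.2656, y 0.9200 (then +1.1547 / +2.0000)
    (5,2) via x @ 0.2656
    (5,1) via y @ 0.9200
    (4,1) via x @ 1.4203
    (3,1) via x @ 2.5750
    (3,0) via y @ 2.9200  # hit
  → r_3 = 2.9200
beam 4: φ=0°, α=255°
  direction (-0.2588, -0.9659); cell (6,2); t to first gridline: x 0.8887, y 0.4762 (then +3.8637 / +1.0353)
    (6,1) via y @ 0.4762
    (5,1) via x @ 0.8887
    (5,0) via y @ 1.5115  # hit
  → r_4 = 1.5115
beam 5: φ=45°, α=300°
  direction (0.5000, -0.8660); cell (6,2); t to first gridline: x 1.5400, y 0.5312 (then +2.0000 / +1.1547)
    (6,1) via y @ 0.5312
    (7,1) via x @ 1.5400  # hit
  → r_5 = 1.5400
beam 6: φ=90°, α=345°
  direction (0.9659, -0.2588); cell (6,2); t to first gridline: x 0.7972, y 1.7773 (then +1.0353 / +3.8637)
    (7,2) via x @ 0.7972
    (7,1) via y @ 1.7773  # hit
  → r_6 = 1.7773
beam 7: φ=135°, α=30°
  direction (0.8660, 0.5000); cell (6,2); t to first gridline: x 0.8891, y 1.0800 (then +1.1547 / +2.0000)
    (7,2) via x @ 0.8891
    (7,3) via y @ 1.0800
    (8,3) via x @ 2.0438
    (8,4) via y @ 3.0800
    (9,4) via x @ 3.1985  # hit
  → r_7 = 3.1985

ranges = [7.5517, 5.4145, 2.9200, 1.5115, 1.5400, 1.7773, 3.1985]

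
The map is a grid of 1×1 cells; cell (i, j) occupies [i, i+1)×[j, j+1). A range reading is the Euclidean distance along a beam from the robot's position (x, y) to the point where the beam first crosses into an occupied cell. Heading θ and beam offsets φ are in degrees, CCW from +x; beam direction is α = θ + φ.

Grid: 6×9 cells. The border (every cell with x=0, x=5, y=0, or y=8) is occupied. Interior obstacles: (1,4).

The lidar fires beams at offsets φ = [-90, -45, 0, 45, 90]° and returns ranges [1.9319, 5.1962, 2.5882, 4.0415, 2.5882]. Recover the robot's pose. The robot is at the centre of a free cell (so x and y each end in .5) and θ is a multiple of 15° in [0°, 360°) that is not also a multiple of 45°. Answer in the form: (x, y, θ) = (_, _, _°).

(x, y, θ) = (4.5, 3.5, 165°)

Enumerate (i+0.5, j+0.5, θ) over the 27 free cells and 16 admissible headings. For each, cast all 5 beams and compare to the given ranges.
  (2.5, 6.5, 240°): beam 1 = 1.7321 ≠ 1.9319 ✗
  (4.5, 2.5, 300°): beam 1 = 3.0000 ≠ 1.9319 ✗
  (4.5, 1.5, 210°): beam 1 = 7.0000 ≠ 1.9319 ✗
  …
  (4.5, 3.5, 165°): r_1=1.9319, r_2=5.1962, r_3=2.5882, r_4=4.0415, r_5=2.5882 — all match ✓
Unique over the lattice → pose = (4.5, 3.5, 165°).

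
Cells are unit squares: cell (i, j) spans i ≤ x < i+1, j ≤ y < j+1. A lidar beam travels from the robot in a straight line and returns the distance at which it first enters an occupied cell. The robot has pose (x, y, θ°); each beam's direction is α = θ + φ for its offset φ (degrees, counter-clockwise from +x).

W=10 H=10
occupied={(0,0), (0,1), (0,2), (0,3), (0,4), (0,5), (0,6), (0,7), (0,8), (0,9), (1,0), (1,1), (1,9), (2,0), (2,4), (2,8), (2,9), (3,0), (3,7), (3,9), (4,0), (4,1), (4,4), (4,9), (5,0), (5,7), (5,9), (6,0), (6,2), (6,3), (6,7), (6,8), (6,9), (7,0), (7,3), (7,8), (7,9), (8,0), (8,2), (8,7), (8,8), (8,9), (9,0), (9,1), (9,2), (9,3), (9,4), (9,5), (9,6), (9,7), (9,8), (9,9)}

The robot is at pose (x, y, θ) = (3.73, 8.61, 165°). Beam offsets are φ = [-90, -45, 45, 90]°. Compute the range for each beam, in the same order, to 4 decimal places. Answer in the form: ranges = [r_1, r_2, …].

beam 1: φ=-90°, α=75°
  direction (0.2588, 0.9659); cell (3,8); t to first gridline: x 1.0432, y 0.4038 (then +3.8637 / +1.0353)
    (3,9) via y @ 0.4038  # hit
  → r_1 = 0.4038
beam 2: φ=-45°, α=120°
  direction (-0.5000, 0.8660); cell (3,8); t to first gridline: x 1.4600, y 0.4503 (then +2.0000 / +1.1547)
    (3,9) via y @ 0.4503  # hit
  → r_2 = 0.4503
beam 3: φ=45°, α=210°
  direction (-0.8660, -0.5000); cell (3,8); t to first gridline: x 0.8429, y 1.2200 (then +1.1547 / +2.0000)
    (2,8) via x @ 0.8429  # hit
  → r_3 = 0.8429
beam 4: φ=90°, α=255°
  direction (-0.2588, -0.9659); cell (3,8); t to first gridline: x 2.8205, y 0.6315 (then +3.8637 / +1.0353)
    (3,7) via y @ 0.6315  # hit
  → r_4 = 0.6315

ranges = [0.4038, 0.4503, 0.8429, 0.6315]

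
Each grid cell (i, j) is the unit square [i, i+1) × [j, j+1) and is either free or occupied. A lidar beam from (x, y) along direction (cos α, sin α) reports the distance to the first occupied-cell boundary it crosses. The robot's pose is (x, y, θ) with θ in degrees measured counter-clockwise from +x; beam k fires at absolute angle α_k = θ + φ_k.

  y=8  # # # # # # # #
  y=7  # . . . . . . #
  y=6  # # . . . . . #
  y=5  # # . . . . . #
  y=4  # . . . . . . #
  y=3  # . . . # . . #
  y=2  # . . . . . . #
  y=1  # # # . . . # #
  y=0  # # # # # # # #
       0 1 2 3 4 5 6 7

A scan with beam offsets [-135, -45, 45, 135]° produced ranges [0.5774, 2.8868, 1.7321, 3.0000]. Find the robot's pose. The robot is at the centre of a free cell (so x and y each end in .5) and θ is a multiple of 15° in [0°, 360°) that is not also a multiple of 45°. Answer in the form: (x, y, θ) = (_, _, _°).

(x, y, θ) = (5.5, 3.5, 285°)

Candidates: 36 free-cell centres × 16 headings = 576 poses. Raycast each; keep the one whose scan matches to 4 dp.
  (6.5, 4.5, 345°): beam 1 = 1.7321 ≠ 0.5774 ✗
  (4.5, 5.5, 285°): beam 1 = 2.8868 ≠ 0.5774 ✗
  (6.5, 2.5, 240°): beam 1 = 5.6940 ≠ 0.5774 ✗
  (2.5, 4.5, 75°): beam 1 = 4.0415 ≠ 0.5774 ✗
  …
  (5.5, 3.5, 285°): r_1=0.5774, r_2=2.8868, r_3=1.7321, r_4=3.0000 — all match ✓
Unique over the lattice → pose = (5.5, 3.5, 285°).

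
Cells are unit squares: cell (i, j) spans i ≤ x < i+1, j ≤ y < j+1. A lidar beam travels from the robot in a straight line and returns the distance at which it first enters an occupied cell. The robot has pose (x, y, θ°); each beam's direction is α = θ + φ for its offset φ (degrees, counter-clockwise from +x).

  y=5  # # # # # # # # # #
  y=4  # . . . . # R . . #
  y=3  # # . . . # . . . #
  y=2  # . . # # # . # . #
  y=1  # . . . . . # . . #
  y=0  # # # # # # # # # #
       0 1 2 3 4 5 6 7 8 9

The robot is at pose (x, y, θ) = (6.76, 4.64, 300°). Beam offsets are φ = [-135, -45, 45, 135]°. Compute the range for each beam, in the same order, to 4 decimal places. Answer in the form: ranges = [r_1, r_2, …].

ranges = [0.7868, 2.7331, 2.3190, 0.3727]

beam 1: φ=-135°, α=165°
  dir = (cos 165°, sin 165°) = (-0.9659, 0.2588); from cell (6,4)
  next x-line at t=0.7868, next y-line at t=1.3909; Δt_x=1.0353, Δt_y=3.8637
    x: enter (5,4) at t=0.7868 ← occupied
  → r_1 = 0.7868
beam 2: φ=-45°, α=255°
  dir = (cos 255°, sin 255°) = (-0.2588, -0.9659); from cell (6,4)
  next x-line at t=2.9364, next y-line at t=0.6626; Δt_x=3.8637, Δt_y=1.0353
    y: enter (6,3) at t=0.6626
    y: enter (6,2) at t=1.6979
    y: enter (6,1) at t=2.7331 ← occupied
  → r_2 = 2.7331
beam 3: φ=45°, α=345°
  dir = (cos 345°, sin 345°) = (0.9659, -0.2588); from cell (6,4)
  next x-line at t=0.2485, next y-line at t=2.4728; Δt_x=1.0353, Δt_y=3.8637
    x: enter (7,4) at t=0.2485
    x: enter (8,4) at t=1.2837
    x: enter (9,4) at t=2.3190 ← occupied
  → r_3 = 2.3190
beam 4: φ=135°, α=75°
  dir = (cos 75°, sin 75°) = (0.2588, 0.9659); from cell (6,4)
  next x-line at t=0.9273, next y-line at t=0.3727; Δt_x=3.8637, Δt_y=1.0353
    y: enter (6,5) at t=0.3727 ← occupied
  → r_4 = 0.3727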